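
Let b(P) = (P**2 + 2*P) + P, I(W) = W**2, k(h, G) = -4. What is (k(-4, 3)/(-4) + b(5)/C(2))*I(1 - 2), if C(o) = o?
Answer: 21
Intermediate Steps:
b(P) = P**2 + 3*P
(k(-4, 3)/(-4) + b(5)/C(2))*I(1 - 2) = (-4/(-4) + (5*(3 + 5))/2)*(1 - 2)**2 = (-4*(-1/4) + (5*8)*(1/2))*(-1)**2 = (1 + 40*(1/2))*1 = (1 + 20)*1 = 21*1 = 21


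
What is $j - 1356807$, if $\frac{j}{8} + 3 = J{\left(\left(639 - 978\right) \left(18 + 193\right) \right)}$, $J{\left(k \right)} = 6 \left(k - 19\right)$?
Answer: $-4791135$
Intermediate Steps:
$J{\left(k \right)} = -114 + 6 k$ ($J{\left(k \right)} = 6 \left(-19 + k\right) = -114 + 6 k$)
$j = -3434328$ ($j = -24 + 8 \left(-114 + 6 \left(639 - 978\right) \left(18 + 193\right)\right) = -24 + 8 \left(-114 + 6 \left(\left(-339\right) 211\right)\right) = -24 + 8 \left(-114 + 6 \left(-71529\right)\right) = -24 + 8 \left(-114 - 429174\right) = -24 + 8 \left(-429288\right) = -24 - 3434304 = -3434328$)
$j - 1356807 = -3434328 - 1356807 = -4791135$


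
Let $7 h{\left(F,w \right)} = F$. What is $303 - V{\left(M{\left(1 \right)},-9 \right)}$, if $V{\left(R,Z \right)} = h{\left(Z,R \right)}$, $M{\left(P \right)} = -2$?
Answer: $\frac{2130}{7} \approx 304.29$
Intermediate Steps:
$h{\left(F,w \right)} = \frac{F}{7}$
$V{\left(R,Z \right)} = \frac{Z}{7}$
$303 - V{\left(M{\left(1 \right)},-9 \right)} = 303 - \frac{1}{7} \left(-9\right) = 303 - - \frac{9}{7} = 303 + \frac{9}{7} = \frac{2130}{7}$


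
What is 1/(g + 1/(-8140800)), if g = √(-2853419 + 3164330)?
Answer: 8140800/20604887999447039999 + 66272624640000*√310911/20604887999447039999 ≈ 0.0017934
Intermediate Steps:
g = √310911 ≈ 557.59
1/(g + 1/(-8140800)) = 1/(√310911 + 1/(-8140800)) = 1/(√310911 - 1/8140800) = 1/(-1/8140800 + √310911)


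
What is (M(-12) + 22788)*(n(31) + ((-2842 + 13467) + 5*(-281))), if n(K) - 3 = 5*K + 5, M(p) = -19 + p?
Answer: 213528931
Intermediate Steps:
n(K) = 8 + 5*K (n(K) = 3 + (5*K + 5) = 3 + (5 + 5*K) = 8 + 5*K)
(M(-12) + 22788)*(n(31) + ((-2842 + 13467) + 5*(-281))) = ((-19 - 12) + 22788)*((8 + 5*31) + ((-2842 + 13467) + 5*(-281))) = (-31 + 22788)*((8 + 155) + (10625 - 1405)) = 22757*(163 + 9220) = 22757*9383 = 213528931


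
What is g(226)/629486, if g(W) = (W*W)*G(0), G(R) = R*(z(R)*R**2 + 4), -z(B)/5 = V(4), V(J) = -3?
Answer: 0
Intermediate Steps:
z(B) = 15 (z(B) = -5*(-3) = 15)
G(R) = R*(4 + 15*R**2) (G(R) = R*(15*R**2 + 4) = R*(4 + 15*R**2))
g(W) = 0 (g(W) = (W*W)*(0*(4 + 15*0**2)) = W**2*(0*(4 + 15*0)) = W**2*(0*(4 + 0)) = W**2*(0*4) = W**2*0 = 0)
g(226)/629486 = 0/629486 = 0*(1/629486) = 0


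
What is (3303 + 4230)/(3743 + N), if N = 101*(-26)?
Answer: 7533/1117 ≈ 6.7440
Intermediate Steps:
N = -2626
(3303 + 4230)/(3743 + N) = (3303 + 4230)/(3743 - 2626) = 7533/1117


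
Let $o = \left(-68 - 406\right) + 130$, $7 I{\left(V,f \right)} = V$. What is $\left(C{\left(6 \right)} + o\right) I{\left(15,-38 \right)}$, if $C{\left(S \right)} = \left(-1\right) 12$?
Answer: $- \frac{5340}{7} \approx -762.86$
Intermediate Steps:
$C{\left(S \right)} = -12$
$I{\left(V,f \right)} = \frac{V}{7}$
$o = -344$ ($o = -474 + 130 = -344$)
$\left(C{\left(6 \right)} + o\right) I{\left(15,-38 \right)} = \left(-12 - 344\right) \frac{1}{7} \cdot 15 = \left(-356\right) \frac{15}{7} = - \frac{5340}{7}$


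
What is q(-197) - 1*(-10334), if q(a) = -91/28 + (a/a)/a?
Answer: 8140627/788 ≈ 10331.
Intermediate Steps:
q(a) = -13/4 + 1/a (q(a) = -91*1/28 + 1/a = -13/4 + 1/a)
q(-197) - 1*(-10334) = (-13/4 + 1/(-197)) - 1*(-10334) = (-13/4 - 1/197) + 10334 = -2565/788 + 10334 = 8140627/788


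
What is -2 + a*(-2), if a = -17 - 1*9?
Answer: 50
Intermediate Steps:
a = -26 (a = -17 - 9 = -26)
-2 + a*(-2) = -2 - 26*(-2) = -2 + 52 = 50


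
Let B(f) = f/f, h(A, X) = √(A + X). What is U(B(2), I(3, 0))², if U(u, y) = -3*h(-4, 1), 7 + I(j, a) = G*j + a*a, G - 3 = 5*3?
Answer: -27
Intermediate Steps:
G = 18 (G = 3 + 5*3 = 3 + 15 = 18)
I(j, a) = -7 + a² + 18*j (I(j, a) = -7 + (18*j + a*a) = -7 + (18*j + a²) = -7 + (a² + 18*j) = -7 + a² + 18*j)
B(f) = 1
U(u, y) = -3*I*√3 (U(u, y) = -3*√(-4 + 1) = -3*I*√3)
U(B(2), I(3, 0))² = (-3*I*√3)² = -27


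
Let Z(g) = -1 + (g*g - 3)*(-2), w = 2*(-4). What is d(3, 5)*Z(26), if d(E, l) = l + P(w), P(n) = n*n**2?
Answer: 682929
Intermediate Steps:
w = -8
P(n) = n**3
Z(g) = 5 - 2*g**2 (Z(g) = -1 + (g**2 - 3)*(-2) = -1 + (-3 + g**2)*(-2) = -1 + (6 - 2*g**2) = 5 - 2*g**2)
d(E, l) = -512 + l (d(E, l) = l + (-8)**3 = l - 512 = -512 + l)
d(3, 5)*Z(26) = (-512 + 5)*(5 - 2*26**2) = -507*(5 - 2*676) = -507*(5 - 1352) = -507*(-1347) = 682929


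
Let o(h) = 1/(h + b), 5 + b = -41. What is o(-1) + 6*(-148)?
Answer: -41737/47 ≈ -888.02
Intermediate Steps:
b = -46 (b = -5 - 41 = -46)
o(h) = 1/(-46 + h) (o(h) = 1/(h - 46) = 1/(-46 + h))
o(-1) + 6*(-148) = 1/(-46 - 1) + 6*(-148) = 1/(-47) - 888 = -1/47 - 888 = -41737/47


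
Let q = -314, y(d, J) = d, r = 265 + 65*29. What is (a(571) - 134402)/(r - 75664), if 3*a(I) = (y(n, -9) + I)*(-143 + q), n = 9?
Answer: 334133/110271 ≈ 3.0301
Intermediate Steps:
r = 2150 (r = 265 + 1885 = 2150)
a(I) = -1371 - 457*I/3 (a(I) = ((9 + I)*(-143 - 314))/3 = ((9 + I)*(-457))/3 = (-4113 - 457*I)/3 = -1371 - 457*I/3)
(a(571) - 134402)/(r - 75664) = ((-1371 - 457/3*571) - 134402)/(2150 - 75664) = ((-1371 - 260947/3) - 134402)/(-73514) = (-265060/3 - 134402)*(-1/73514) = -668266/3*(-1/73514) = 334133/110271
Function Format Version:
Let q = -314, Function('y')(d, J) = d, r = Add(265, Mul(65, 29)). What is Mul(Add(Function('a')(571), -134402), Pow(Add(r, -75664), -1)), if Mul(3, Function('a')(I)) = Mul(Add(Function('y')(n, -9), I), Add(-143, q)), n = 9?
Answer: Rational(334133, 110271) ≈ 3.0301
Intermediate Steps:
r = 2150 (r = Add(265, 1885) = 2150)
Function('a')(I) = Add(-1371, Mul(Rational(-457, 3), I)) (Function('a')(I) = Mul(Rational(1, 3), Mul(Add(9, I), Add(-143, -314))) = Mul(Rational(1, 3), Mul(Add(9, I), -457)) = Mul(Rational(1, 3), Add(-4113, Mul(-457, I))) = Add(-1371, Mul(Rational(-457, 3), I)))
Mul(Add(Function('a')(571), -134402), Pow(Add(r, -75664), -1)) = Mul(Add(Add(-1371, Mul(Rational(-457, 3), 571)), -134402), Pow(Add(2150, -75664), -1)) = Mul(Add(Add(-1371, Rational(-260947, 3)), -134402), Pow(-73514, -1)) = Mul(Add(Rational(-265060, 3), -134402), Rational(-1, 73514)) = Mul(Rational(-668266, 3), Rational(-1, 73514)) = Rational(334133, 110271)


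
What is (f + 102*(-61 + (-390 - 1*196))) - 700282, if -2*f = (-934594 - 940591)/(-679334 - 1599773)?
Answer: -3492851866249/4558214 ≈ -7.6628e+5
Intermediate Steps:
f = -1875185/4558214 (f = -(-934594 - 940591)/(2*(-679334 - 1599773)) = -(-1875185)/(2*(-2279107)) = -(-1875185)*(-1)/(2*2279107) = -1/2*1875185/2279107 = -1875185/4558214 ≈ -0.41139)
(f + 102*(-61 + (-390 - 1*196))) - 700282 = (-1875185/4558214 + 102*(-61 + (-390 - 1*196))) - 700282 = (-1875185/4558214 + 102*(-61 + (-390 - 196))) - 700282 = (-1875185/4558214 + 102*(-61 - 586)) - 700282 = (-1875185/4558214 + 102*(-647)) - 700282 = (-1875185/4558214 - 65994) - 700282 = -300816649901/4558214 - 700282 = -3492851866249/4558214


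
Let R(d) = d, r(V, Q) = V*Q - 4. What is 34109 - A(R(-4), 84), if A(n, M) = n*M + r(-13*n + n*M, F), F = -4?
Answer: 33313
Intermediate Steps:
r(V, Q) = -4 + Q*V (r(V, Q) = Q*V - 4 = -4 + Q*V)
A(n, M) = -4 + 52*n - 3*M*n (A(n, M) = n*M + (-4 - 4*(-13*n + n*M)) = M*n + (-4 - 4*(-13*n + M*n)) = M*n + (-4 + (52*n - 4*M*n)) = M*n + (-4 + 52*n - 4*M*n) = -4 + 52*n - 3*M*n)
34109 - A(R(-4), 84) = 34109 - (-4 + 52*(-4) - 3*84*(-4)) = 34109 - (-4 - 208 + 1008) = 34109 - 1*796 = 34109 - 796 = 33313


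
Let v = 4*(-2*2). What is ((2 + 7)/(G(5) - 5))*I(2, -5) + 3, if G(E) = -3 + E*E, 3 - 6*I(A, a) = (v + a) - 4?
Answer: 93/17 ≈ 5.4706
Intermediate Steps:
v = -16 (v = 4*(-4) = -16)
I(A, a) = 23/6 - a/6 (I(A, a) = ½ - ((-16 + a) - 4)/6 = ½ - (-20 + a)/6 = ½ + (10/3 - a/6) = 23/6 - a/6)
G(E) = -3 + E²
((2 + 7)/(G(5) - 5))*I(2, -5) + 3 = ((2 + 7)/((-3 + 5²) - 5))*(23/6 - ⅙*(-5)) + 3 = (9/((-3 + 25) - 5))*(23/6 + ⅚) + 3 = (9/(22 - 5))*(14/3) + 3 = (9/17)*(14/3) + 3 = 42/17 + 3 = 93/17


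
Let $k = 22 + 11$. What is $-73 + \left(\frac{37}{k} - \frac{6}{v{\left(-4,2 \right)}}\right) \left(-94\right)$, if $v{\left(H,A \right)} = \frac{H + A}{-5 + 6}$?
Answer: $- \frac{15193}{33} \approx -460.39$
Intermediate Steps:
$v{\left(H,A \right)} = A + H$ ($v{\left(H,A \right)} = \frac{A + H}{1} = \left(A + H\right) 1 = A + H$)
$k = 33$
$-73 + \left(\frac{37}{k} - \frac{6}{v{\left(-4,2 \right)}}\right) \left(-94\right) = -73 + \left(\frac{37}{33} - \frac{6}{2 - 4}\right) \left(-94\right) = -73 + \left(37 \cdot \frac{1}{33} - \frac{6}{-2}\right) \left(-94\right) = -73 + \left(\frac{37}{33} - -3\right) \left(-94\right) = -73 + \left(\frac{37}{33} + 3\right) \left(-94\right) = -73 + \frac{136}{33} \left(-94\right) = -73 - \frac{12784}{33} = - \frac{15193}{33}$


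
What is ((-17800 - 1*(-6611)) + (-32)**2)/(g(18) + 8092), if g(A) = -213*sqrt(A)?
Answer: -41127590/32331911 - 6495435*sqrt(2)/64663822 ≈ -1.4141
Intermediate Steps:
((-17800 - 1*(-6611)) + (-32)**2)/(g(18) + 8092) = ((-17800 - 1*(-6611)) + (-32)**2)/(-639*sqrt(2) + 8092) = ((-17800 + 6611) + 1024)/(-639*sqrt(2) + 8092) = (-11189 + 1024)/(-639*sqrt(2) + 8092) = -10165/(8092 - 639*sqrt(2))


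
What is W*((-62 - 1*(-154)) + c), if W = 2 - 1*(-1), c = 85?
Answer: 531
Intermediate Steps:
W = 3 (W = 2 + 1 = 3)
W*((-62 - 1*(-154)) + c) = 3*((-62 - 1*(-154)) + 85) = 3*((-62 + 154) + 85) = 3*(92 + 85) = 3*177 = 531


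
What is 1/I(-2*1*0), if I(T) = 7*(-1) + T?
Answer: -⅐ ≈ -0.14286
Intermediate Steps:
I(T) = -7 + T
1/I(-2*1*0) = 1/(-7 - 2*1*0) = 1/(-7 - 2*0) = 1/(-7 + 0) = 1/(-7) = -⅐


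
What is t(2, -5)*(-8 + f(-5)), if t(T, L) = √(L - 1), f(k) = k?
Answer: -13*I*√6 ≈ -31.843*I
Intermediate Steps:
t(T, L) = √(-1 + L)
t(2, -5)*(-8 + f(-5)) = √(-1 - 5)*(-8 - 5) = √(-6)*(-13) = (I*√6)*(-13) = -13*I*√6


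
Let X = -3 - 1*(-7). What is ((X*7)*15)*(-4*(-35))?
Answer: 58800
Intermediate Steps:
X = 4 (X = -3 + 7 = 4)
((X*7)*15)*(-4*(-35)) = ((4*7)*15)*(-4*(-35)) = (28*15)*140 = 420*140 = 58800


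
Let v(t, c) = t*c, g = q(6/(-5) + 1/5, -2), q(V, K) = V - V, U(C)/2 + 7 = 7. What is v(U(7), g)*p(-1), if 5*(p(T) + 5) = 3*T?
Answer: 0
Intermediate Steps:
U(C) = 0 (U(C) = -14 + 2*7 = -14 + 14 = 0)
p(T) = -5 + 3*T/5 (p(T) = -5 + (3*T)/5 = -5 + 3*T/5)
q(V, K) = 0
g = 0
v(t, c) = c*t
v(U(7), g)*p(-1) = (0*0)*(-5 + (⅗)*(-1)) = 0*(-5 - ⅗) = 0*(-28/5) = 0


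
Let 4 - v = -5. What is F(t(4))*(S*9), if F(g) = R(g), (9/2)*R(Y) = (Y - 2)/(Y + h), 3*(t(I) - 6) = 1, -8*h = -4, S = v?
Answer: 468/41 ≈ 11.415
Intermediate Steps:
v = 9 (v = 4 - 1*(-5) = 4 + 5 = 9)
S = 9
h = ½ (h = -⅛*(-4) = ½ ≈ 0.50000)
t(I) = 19/3 (t(I) = 6 + (⅓)*1 = 6 + ⅓ = 19/3)
R(Y) = 2*(-2 + Y)/(9*(½ + Y)) (R(Y) = 2*((Y - 2)/(Y + ½))/9 = 2*((-2 + Y)/(½ + Y))/9 = 2*(-2 + Y)/(9*(½ + Y)))
F(g) = 4*(-2 + g)/(9*(1 + 2*g))
F(t(4))*(S*9) = (4*(-2 + 19/3)/(9*(1 + 2*(19/3))))*(9*9) = ((4/9)*(13/3)/(1 + 38/3))*81 = ((4/9)*(13/3)/(41/3))*81 = ((4/9)*(3/41)*(13/3))*81 = (52/369)*81 = 468/41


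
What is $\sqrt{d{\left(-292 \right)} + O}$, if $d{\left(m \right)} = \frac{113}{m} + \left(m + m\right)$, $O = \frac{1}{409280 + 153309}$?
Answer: $\frac{i \sqrt{3942654483233485229}}{82137994} \approx 24.174 i$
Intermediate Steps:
$O = \frac{1}{562589} \approx 1.7775 \cdot 10^{-6}$
$d{\left(m \right)} = 2 m + \frac{113}{m}$ ($d{\left(m \right)} = \frac{113}{m} + 2 m = 2 m + \frac{113}{m}$)
$\sqrt{d{\left(-292 \right)} + O} = \sqrt{\left(2 \left(-292\right) + \frac{113}{-292}\right) + \frac{1}{562589}} = \sqrt{\left(-584 + 113 \left(- \frac{1}{292}\right)\right) + \frac{1}{562589}} = \sqrt{\left(-584 - \frac{113}{292}\right) + \frac{1}{562589}} = \sqrt{- \frac{170641}{292} + \frac{1}{562589}} = \sqrt{- \frac{96000749257}{164275988}} = \frac{i \sqrt{3942654483233485229}}{82137994}$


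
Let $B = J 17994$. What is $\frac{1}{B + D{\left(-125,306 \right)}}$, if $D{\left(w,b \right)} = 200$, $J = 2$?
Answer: $\frac{1}{36188} \approx 2.7633 \cdot 10^{-5}$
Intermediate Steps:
$B = 35988$ ($B = 2 \cdot 17994 = 35988$)
$\frac{1}{B + D{\left(-125,306 \right)}} = \frac{1}{35988 + 200} = \frac{1}{36188}$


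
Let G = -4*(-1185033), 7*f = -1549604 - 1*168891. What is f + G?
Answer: 31462429/7 ≈ 4.4946e+6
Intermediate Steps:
f = -1718495/7 (f = (-1549604 - 1*168891)/7 = (-1549604 - 168891)/7 = (1/7)*(-1718495) = -1718495/7 ≈ -2.4550e+5)
G = 4740132
f + G = -1718495/7 + 4740132 = 31462429/7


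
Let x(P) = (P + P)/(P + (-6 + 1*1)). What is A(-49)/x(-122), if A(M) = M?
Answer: -6223/244 ≈ -25.504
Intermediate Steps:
x(P) = 2*P/(-5 + P) (x(P) = (2*P)/(P + (-6 + 1)) = (2*P)/(P - 5) = (2*P)/(-5 + P) = 2*P/(-5 + P))
A(-49)/x(-122) = -49/(2*(-122)/(-5 - 122)) = -49/(2*(-122)/(-127)) = -49/(2*(-122)*(-1/127)) = -49/244/127 = -49*127/244 = -6223/244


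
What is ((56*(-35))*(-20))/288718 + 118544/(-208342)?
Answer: -6514695048/15038021389 ≈ -0.43322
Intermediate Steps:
((56*(-35))*(-20))/288718 + 118544/(-208342) = -1960*(-20)*(1/288718) + 118544*(-1/208342) = 39200*(1/288718) - 59272/104171 = 19600/144359 - 59272/104171 = -6514695048/15038021389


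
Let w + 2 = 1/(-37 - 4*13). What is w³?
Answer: -5735339/704969 ≈ -8.1356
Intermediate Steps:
w = -179/89 (w = -2 + 1/(-37 - 4*13) = -2 + 1/(-37 - 52) = -2 + 1/(-89) = -2 - 1/89 = -179/89 ≈ -2.0112)
w³ = (-179/89)³ = -5735339/704969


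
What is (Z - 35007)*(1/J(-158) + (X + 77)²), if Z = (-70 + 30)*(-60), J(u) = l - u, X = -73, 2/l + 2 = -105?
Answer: -8822508597/16904 ≈ -5.2192e+5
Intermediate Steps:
l = -2/107 (l = 2/(-2 - 105) = 2/(-107) = 2*(-1/107) = -2/107 ≈ -0.018692)
J(u) = -2/107 - u
Z = 2400 (Z = -40*(-60) = 2400)
(Z - 35007)*(1/J(-158) + (X + 77)²) = (2400 - 35007)*(1/(-2/107 - 1*(-158)) + (-73 + 77)²) = -32607*(1/(-2/107 + 158) + 4²) = -32607*(1/(16904/107) + 16) = -32607*(107/16904 + 16) = -32607*270571/16904 = -8822508597/16904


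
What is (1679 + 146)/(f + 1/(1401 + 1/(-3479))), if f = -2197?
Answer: -8895192350/10708345887 ≈ -0.83068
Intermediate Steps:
(1679 + 146)/(f + 1/(1401 + 1/(-3479))) = (1679 + 146)/(-2197 + 1/(1401 + 1/(-3479))) = 1825/(-2197 + 1/(1401 - 1/3479)) = 1825/(-2197 + 1/(4874078/3479)) = 1825/(-2197 + 3479/4874078) = 1825/(-10708345887/4874078) = 1825*(-4874078/10708345887) = -8895192350/10708345887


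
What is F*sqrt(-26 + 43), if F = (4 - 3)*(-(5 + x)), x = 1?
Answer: -6*sqrt(17) ≈ -24.739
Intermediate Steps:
F = -6 (F = (4 - 3)*(-(5 + 1)) = 1*(-1*6) = 1*(-6) = -6)
F*sqrt(-26 + 43) = -6*sqrt(-26 + 43) = -6*sqrt(17)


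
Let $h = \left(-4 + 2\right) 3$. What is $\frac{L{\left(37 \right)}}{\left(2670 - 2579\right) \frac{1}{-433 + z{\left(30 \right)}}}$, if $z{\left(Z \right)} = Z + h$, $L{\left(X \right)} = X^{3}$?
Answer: $- \frac{20717077}{91} \approx -2.2766 \cdot 10^{5}$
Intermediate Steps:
$h = -6$ ($h = \left(-2\right) 3 = -6$)
$z{\left(Z \right)} = -6 + Z$ ($z{\left(Z \right)} = Z - 6 = -6 + Z$)
$\frac{L{\left(37 \right)}}{\left(2670 - 2579\right) \frac{1}{-433 + z{\left(30 \right)}}} = \frac{37^{3}}{\left(2670 - 2579\right) \frac{1}{-433 + \left(-6 + 30\right)}} = \frac{50653}{91 \frac{1}{-433 + 24}} = \frac{50653}{91 \frac{1}{-409}} = \frac{50653}{91 \left(- \frac{1}{409}\right)} = \frac{50653}{- \frac{91}{409}} = 50653 \left(- \frac{409}{91}\right) = - \frac{20717077}{91}$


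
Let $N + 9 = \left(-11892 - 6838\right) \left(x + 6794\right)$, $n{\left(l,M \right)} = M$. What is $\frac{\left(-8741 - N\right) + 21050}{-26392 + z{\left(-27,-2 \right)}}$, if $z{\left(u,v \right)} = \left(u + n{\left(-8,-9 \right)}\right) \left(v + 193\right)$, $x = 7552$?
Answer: $- \frac{134356449}{16634} \approx -8077.2$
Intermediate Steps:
$N = -268700589$ ($N = -9 + \left(-11892 - 6838\right) \left(7552 + 6794\right) = -9 - 268700580 = -268700589$)
$z{\left(u,v \right)} = \left(-9 + u\right) \left(193 + v\right)$ ($z{\left(u,v \right)} = \left(u - 9\right) \left(v + 193\right) = \left(-9 + u\right) \left(193 + v\right)$)
$\frac{\left(-8741 - N\right) + 21050}{-26392 + z{\left(-27,-2 \right)}} = \frac{\left(-8741 - -268700589\right) + 21050}{-26392 - 6876} = \frac{\left(-8741 + 268700589\right) + 21050}{-26392 + \left(-1737 + 18 - 5211 + 54\right)} = \frac{268691848 + 21050}{-26392 - 6876} = \frac{268712898}{-33268} = 268712898 \left(- \frac{1}{33268}\right) = - \frac{134356449}{16634}$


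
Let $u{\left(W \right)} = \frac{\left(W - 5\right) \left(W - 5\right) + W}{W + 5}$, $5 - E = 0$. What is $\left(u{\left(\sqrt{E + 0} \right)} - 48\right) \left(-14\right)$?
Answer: $\frac{1071}{2} + \frac{105 \sqrt{5}}{2} \approx 652.89$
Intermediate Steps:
$E = 5$ ($E = 5 - 0 = 5 + 0 = 5$)
$u{\left(W \right)} = \frac{W + \left(-5 + W\right)^{2}}{5 + W}$ ($u{\left(W \right)} = \frac{\left(-5 + W\right) \left(-5 + W\right) + W}{5 + W} = \frac{\left(-5 + W\right)^{2} + W}{5 + W} = \frac{W + \left(-5 + W\right)^{2}}{5 + W}$)
$\left(u{\left(\sqrt{E + 0} \right)} - 48\right) \left(-14\right) = \left(\frac{\sqrt{5 + 0} + \left(-5 + \sqrt{5 + 0}\right)^{2}}{5 + \sqrt{5 + 0}} - 48\right) \left(-14\right) = \left(\frac{\sqrt{5} + \left(-5 + \sqrt{5}\right)^{2}}{5 + \sqrt{5}} - 48\right) \left(-14\right) = \left(-48 + \frac{\sqrt{5} + \left(-5 + \sqrt{5}\right)^{2}}{5 + \sqrt{5}}\right) \left(-14\right) = 672 - \frac{14 \left(\sqrt{5} + \left(-5 + \sqrt{5}\right)^{2}\right)}{5 + \sqrt{5}}$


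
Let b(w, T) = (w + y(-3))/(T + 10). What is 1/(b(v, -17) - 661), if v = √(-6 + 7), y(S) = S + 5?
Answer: -7/4630 ≈ -0.0015119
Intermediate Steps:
y(S) = 5 + S
v = 1 (v = √1 = 1)
b(w, T) = (2 + w)/(10 + T) (b(w, T) = (w + (5 - 3))/(T + 10) = (w + 2)/(10 + T) = (2 + w)/(10 + T))
1/(b(v, -17) - 661) = 1/((2 + 1)/(10 - 17) - 661) = 1/(3/(-7) - 661) = 1/(-⅐*3 - 661) = 1/(-3/7 - 661) = 1/(-4630/7) = -7/4630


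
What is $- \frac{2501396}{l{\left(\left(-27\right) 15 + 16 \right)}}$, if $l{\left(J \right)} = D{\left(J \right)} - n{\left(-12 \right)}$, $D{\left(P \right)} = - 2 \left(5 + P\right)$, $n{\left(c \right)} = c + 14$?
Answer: $- \frac{1250698}{383} \approx -3265.5$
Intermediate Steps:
$n{\left(c \right)} = 14 + c$
$D{\left(P \right)} = -10 - 2 P$
$l{\left(J \right)} = -12 - 2 J$ ($l{\left(J \right)} = \left(-10 - 2 J\right) - \left(14 - 12\right) = \left(-10 - 2 J\right) - 2 = -12 - 2 J$)
$- \frac{2501396}{l{\left(\left(-27\right) 15 + 16 \right)}} = - \frac{2501396}{-12 - 2 \left(\left(-27\right) 15 + 16\right)} = - \frac{2501396}{-12 - 2 \left(-405 + 16\right)} = - \frac{2501396}{-12 - -778} = - \frac{2501396}{-12 + 778} = - \frac{2501396}{766} = \left(-2501396\right) \frac{1}{766} = - \frac{1250698}{383}$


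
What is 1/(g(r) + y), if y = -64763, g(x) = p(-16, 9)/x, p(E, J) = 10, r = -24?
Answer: -12/777161 ≈ -1.5441e-5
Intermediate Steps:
g(x) = 10/x
1/(g(r) + y) = 1/(10/(-24) - 64763) = 1/(10*(-1/24) - 64763) = 1/(-5/12 - 64763) = 1/(-777161/12) = -12/777161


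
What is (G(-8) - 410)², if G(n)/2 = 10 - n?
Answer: 139876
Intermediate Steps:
G(n) = 20 - 2*n (G(n) = 2*(10 - n) = 20 - 2*n)
(G(-8) - 410)² = ((20 - 2*(-8)) - 410)² = ((20 + 16) - 410)² = (36 - 410)² = (-374)² = 139876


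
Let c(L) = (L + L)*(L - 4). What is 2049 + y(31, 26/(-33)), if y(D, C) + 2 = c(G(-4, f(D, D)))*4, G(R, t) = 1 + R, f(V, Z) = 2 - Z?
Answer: 2215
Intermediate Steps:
c(L) = 2*L*(-4 + L) (c(L) = (2*L)*(-4 + L) = 2*L*(-4 + L))
y(D, C) = 166 (y(D, C) = -2 + (2*(1 - 4)*(-4 + (1 - 4)))*4 = -2 + (2*(-3)*(-4 - 3))*4 = -2 + (2*(-3)*(-7))*4 = -2 + 42*4 = -2 + 168 = 166)
2049 + y(31, 26/(-33)) = 2049 + 166 = 2215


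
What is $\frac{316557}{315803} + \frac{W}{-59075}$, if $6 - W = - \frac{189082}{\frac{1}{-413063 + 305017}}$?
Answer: $\frac{6451733068568873}{18656062225} \approx 3.4583 \cdot 10^{5}$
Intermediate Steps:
$W = -20429553766$ ($W = 6 - - \frac{189082}{\frac{1}{-413063 + 305017}} = 6 - - \frac{189082}{\frac{1}{-108046}} = 6 - - \frac{189082}{- \frac{1}{108046}} = 6 - \left(-189082\right) \left(-108046\right) = 6 - 20429553772 = -20429553766$)
$\frac{316557}{315803} + \frac{W}{-59075} = \frac{316557}{315803} - \frac{20429553766}{-59075} = 316557 \cdot \frac{1}{315803} - - \frac{20429553766}{59075} = \frac{316557}{315803} + \frac{20429553766}{59075} = \frac{6451733068568873}{18656062225}$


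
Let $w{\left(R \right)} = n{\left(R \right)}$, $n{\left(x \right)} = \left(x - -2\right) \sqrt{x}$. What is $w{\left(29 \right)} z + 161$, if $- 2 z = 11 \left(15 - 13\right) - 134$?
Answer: $161 + 1736 \sqrt{29} \approx 9509.6$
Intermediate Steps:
$z = 56$ ($z = - \frac{11 \left(15 - 13\right) - 134}{2} = - \frac{11 \cdot 2 - 134}{2} = - \frac{22 - 134}{2} = \left(- \frac{1}{2}\right) \left(-112\right) = 56$)
$n{\left(x \right)} = \sqrt{x} \left(2 + x\right)$ ($n{\left(x \right)} = \left(x + 2\right) \sqrt{x} = \left(2 + x\right) \sqrt{x} = \sqrt{x} \left(2 + x\right)$)
$w{\left(R \right)} = \sqrt{R} \left(2 + R\right)$
$w{\left(29 \right)} z + 161 = \sqrt{29} \left(2 + 29\right) 56 + 161 = \sqrt{29} \cdot 31 \cdot 56 + 161 = 31 \sqrt{29} \cdot 56 + 161 = 1736 \sqrt{29} + 161 = 161 + 1736 \sqrt{29}$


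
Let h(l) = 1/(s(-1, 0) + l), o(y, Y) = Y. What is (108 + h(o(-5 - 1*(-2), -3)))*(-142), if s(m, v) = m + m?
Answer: -76538/5 ≈ -15308.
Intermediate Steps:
s(m, v) = 2*m
h(l) = 1/(-2 + l) (h(l) = 1/(2*(-1) + l) = 1/(-2 + l))
(108 + h(o(-5 - 1*(-2), -3)))*(-142) = (108 + 1/(-2 - 3))*(-142) = (108 + 1/(-5))*(-142) = (108 - ⅕)*(-142) = (539/5)*(-142) = -76538/5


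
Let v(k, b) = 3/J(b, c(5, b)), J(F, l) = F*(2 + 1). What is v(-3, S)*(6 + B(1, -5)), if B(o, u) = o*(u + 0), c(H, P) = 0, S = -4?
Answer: -¼ ≈ -0.25000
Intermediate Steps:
J(F, l) = 3*F (J(F, l) = F*3 = 3*F)
B(o, u) = o*u
v(k, b) = 1/b (v(k, b) = 3/((3*b)) = 3*(1/(3*b)) = 1/b)
v(-3, S)*(6 + B(1, -5)) = (6 + 1*(-5))/(-4) = -(6 - 5)/4 = -¼*1 = -¼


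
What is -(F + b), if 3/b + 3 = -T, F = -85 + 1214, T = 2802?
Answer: -1055614/935 ≈ -1129.0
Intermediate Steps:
F = 1129
b = -1/935 (b = 3/(-3 - 1*2802) = 3/(-3 - 2802) = 3/(-2805) = 3*(-1/2805) = -1/935 ≈ -0.0010695)
-(F + b) = -(1129 - 1/935) = -1*1055614/935 = -1055614/935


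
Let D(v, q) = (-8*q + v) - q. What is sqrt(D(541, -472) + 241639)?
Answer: 2*sqrt(61607) ≈ 496.42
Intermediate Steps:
D(v, q) = v - 9*q (D(v, q) = (v - 8*q) - q = v - 9*q)
sqrt(D(541, -472) + 241639) = sqrt((541 - 9*(-472)) + 241639) = sqrt((541 + 4248) + 241639) = sqrt(4789 + 241639) = sqrt(246428) = 2*sqrt(61607)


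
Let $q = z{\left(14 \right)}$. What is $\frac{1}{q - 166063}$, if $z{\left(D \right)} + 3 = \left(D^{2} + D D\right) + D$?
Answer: $- \frac{1}{165660} \approx -6.0365 \cdot 10^{-6}$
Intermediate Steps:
$z{\left(D \right)} = -3 + D + 2 D^{2}$ ($z{\left(D \right)} = -3 + \left(\left(D^{2} + D D\right) + D\right) = -3 + \left(\left(D^{2} + D^{2}\right) + D\right) = -3 + \left(2 D^{2} + D\right) = -3 + \left(D + 2 D^{2}\right) = -3 + D + 2 D^{2}$)
$q = 403$ ($q = -3 + 14 + 2 \cdot 14^{2} = -3 + 14 + 2 \cdot 196 = -3 + 14 + 392 = 403$)
$\frac{1}{q - 166063} = \frac{1}{403 - 166063} = \frac{1}{-165660} = - \frac{1}{165660}$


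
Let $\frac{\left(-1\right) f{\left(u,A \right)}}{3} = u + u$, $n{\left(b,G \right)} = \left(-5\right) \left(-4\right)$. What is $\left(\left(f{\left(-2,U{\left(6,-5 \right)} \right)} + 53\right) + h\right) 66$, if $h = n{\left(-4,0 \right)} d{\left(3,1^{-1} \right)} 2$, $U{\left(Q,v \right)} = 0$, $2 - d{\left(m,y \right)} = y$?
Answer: $6930$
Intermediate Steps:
$d{\left(m,y \right)} = 2 - y$
$n{\left(b,G \right)} = 20$
$f{\left(u,A \right)} = - 6 u$ ($f{\left(u,A \right)} = - 3 \left(u + u\right) = - 3 \cdot 2 u = - 6 u$)
$h = 40$ ($h = 20 \left(2 - 1^{-1}\right) 2 = 20 \left(2 - 1\right) 2 = 20 \cdot 1 \cdot 2 = 20 \cdot 2 = 40$)
$\left(\left(f{\left(-2,U{\left(6,-5 \right)} \right)} + 53\right) + h\right) 66 = \left(\left(\left(-6\right) \left(-2\right) + 53\right) + 40\right) 66 = \left(\left(12 + 53\right) + 40\right) 66 = \left(65 + 40\right) 66 = 105 \cdot 66 = 6930$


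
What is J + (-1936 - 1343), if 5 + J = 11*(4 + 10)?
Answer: -3130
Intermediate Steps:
J = 149 (J = -5 + 11*(4 + 10) = -5 + 11*14 = -5 + 154 = 149)
J + (-1936 - 1343) = 149 + (-1936 - 1343) = 149 - 3279 = -3130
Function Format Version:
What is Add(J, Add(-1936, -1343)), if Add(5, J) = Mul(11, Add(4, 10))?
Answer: -3130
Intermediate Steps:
J = 149 (J = Add(-5, Mul(11, Add(4, 10))) = Add(-5, Mul(11, 14)) = Add(-5, 154) = 149)
Add(J, Add(-1936, -1343)) = Add(149, Add(-1936, -1343)) = Add(149, -3279) = -3130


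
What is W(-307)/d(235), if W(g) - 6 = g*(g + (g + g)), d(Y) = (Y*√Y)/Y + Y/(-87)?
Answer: 24599511/7334 + 2140157457*√235/1723490 ≈ 22390.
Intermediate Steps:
d(Y) = √Y - Y/87 (d(Y) = Y^(3/2)/Y + Y*(-1/87) = √Y - Y/87)
W(g) = 6 + 3*g² (W(g) = 6 + g*(g + (g + g)) = 6 + g*(g + 2*g) = 6 + g*(3*g) = 6 + 3*g²)
W(-307)/d(235) = (6 + 3*(-307)²)/(√235 - 1/87*235) = (6 + 3*94249)/(√235 - 235/87) = (6 + 282747)/(-235/87 + √235) = 282753/(-235/87 + √235)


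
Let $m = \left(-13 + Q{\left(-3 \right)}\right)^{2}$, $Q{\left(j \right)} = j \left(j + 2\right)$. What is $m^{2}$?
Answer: $10000$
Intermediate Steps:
$Q{\left(j \right)} = j \left(2 + j\right)$
$m = 100$ ($m = \left(-13 - 3 \left(2 - 3\right)\right)^{2} = \left(-13 - -3\right)^{2} = \left(-13 + 3\right)^{2} = \left(-10\right)^{2} = 100$)
$m^{2} = 100^{2} = 10000$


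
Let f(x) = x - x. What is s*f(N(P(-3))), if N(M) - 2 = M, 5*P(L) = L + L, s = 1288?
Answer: 0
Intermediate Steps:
P(L) = 2*L/5 (P(L) = (L + L)/5 = (2*L)/5 = 2*L/5)
N(M) = 2 + M
f(x) = 0
s*f(N(P(-3))) = 1288*0 = 0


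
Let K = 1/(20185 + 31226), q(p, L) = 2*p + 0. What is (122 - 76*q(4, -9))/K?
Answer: -24985746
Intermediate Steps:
q(p, L) = 2*p
K = 1/51411 ≈ 1.9451e-5
(122 - 76*q(4, -9))/K = (122 - 152*4)/(1/51411) = (122 - 76*8)*51411 = (122 - 608)*51411 = -486*51411 = -24985746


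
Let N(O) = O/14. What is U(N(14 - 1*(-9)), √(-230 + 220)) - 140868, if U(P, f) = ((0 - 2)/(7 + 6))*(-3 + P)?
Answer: -12818969/91 ≈ -1.4087e+5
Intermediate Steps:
N(O) = O/14 (N(O) = O*(1/14) = O/14)
U(P, f) = 6/13 - 2*P/13 (U(P, f) = (-2/13)*(-3 + P) = (-2*1/13)*(-3 + P) = -2*(-3 + P)/13 = 6/13 - 2*P/13)
U(N(14 - 1*(-9)), √(-230 + 220)) - 140868 = (6/13 - (14 - 1*(-9))/91) - 140868 = (6/13 - (14 + 9)/91) - 140868 = (6/13 - 23/91) - 140868 = 19/91 - 140868 = -12818969/91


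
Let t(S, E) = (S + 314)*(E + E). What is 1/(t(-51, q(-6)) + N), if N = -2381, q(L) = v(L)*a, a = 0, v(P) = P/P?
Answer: -1/2381 ≈ -0.00041999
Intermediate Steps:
v(P) = 1
q(L) = 0 (q(L) = 1*0 = 0)
t(S, E) = 2*E*(314 + S) (t(S, E) = (314 + S)*(2*E) = 2*E*(314 + S))
1/(t(-51, q(-6)) + N) = 1/(2*0*(314 - 51) - 2381) = 1/(2*0*263 - 2381) = 1/(0 - 2381) = 1/(-2381) = -1/2381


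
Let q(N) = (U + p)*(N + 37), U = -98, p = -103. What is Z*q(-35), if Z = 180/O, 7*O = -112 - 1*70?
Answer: 36180/13 ≈ 2783.1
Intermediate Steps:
q(N) = -7437 - 201*N (q(N) = (-98 - 103)*(N + 37) = -201*(37 + N) = -7437 - 201*N)
O = -26 (O = (-112 - 1*70)/7 = (-112 - 70)/7 = (⅐)*(-182) = -26)
Z = -90/13 (Z = 180/(-26) = 180*(-1/26) = -90/13 ≈ -6.9231)
Z*q(-35) = -90*(-7437 - 201*(-35))/13 = -90*(-7437 + 7035)/13 = -90/13*(-402) = 36180/13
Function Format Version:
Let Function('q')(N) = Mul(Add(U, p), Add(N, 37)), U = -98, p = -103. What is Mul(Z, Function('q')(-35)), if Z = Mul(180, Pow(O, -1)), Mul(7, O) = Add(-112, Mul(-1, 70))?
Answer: Rational(36180, 13) ≈ 2783.1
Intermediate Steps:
Function('q')(N) = Add(-7437, Mul(-201, N)) (Function('q')(N) = Mul(Add(-98, -103), Add(N, 37)) = Mul(-201, Add(37, N)) = Add(-7437, Mul(-201, N)))
O = -26 (O = Mul(Rational(1, 7), Add(-112, Mul(-1, 70))) = Mul(Rational(1, 7), Add(-112, -70)) = Mul(Rational(1, 7), -182) = -26)
Z = Rational(-90, 13) (Z = Mul(180, Pow(-26, -1)) = Mul(180, Rational(-1, 26)) = Rational(-90, 13) ≈ -6.9231)
Mul(Z, Function('q')(-35)) = Mul(Rational(-90, 13), Add(-7437, Mul(-201, -35))) = Mul(Rational(-90, 13), Add(-7437, 7035)) = Mul(Rational(-90, 13), -402) = Rational(36180, 13)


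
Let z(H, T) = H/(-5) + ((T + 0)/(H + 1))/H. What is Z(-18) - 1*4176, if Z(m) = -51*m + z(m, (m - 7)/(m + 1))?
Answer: -84646819/26010 ≈ -3254.4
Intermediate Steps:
z(H, T) = -H/5 + T/(H*(1 + H)) (z(H, T) = H*(-1/5) + (T/(1 + H))/H = -H/5 + T/(H*(1 + H)))
Z(m) = -51*m + (-m**2 - m**3 + 5*(-7 + m)/(1 + m))/(5*m*(1 + m)) (Z(m) = -51*m + (-m**2 - m**3 + 5*((m - 7)/(m + 1)))/(5*m*(1 + m)) = -51*m + (-m**2 - m**3 + 5*((-7 + m)/(1 + m)))/(5*m*(1 + m)) = -51*m + (-m**2 - m**3 + 5*(-7 + m)/(1 + m))/(5*m*(1 + m)))
Z(-18) - 1*4176 = ((1 - 18)**(-2) - 256/5*(-18) - 7/(-18*(1 - 18)**2)) - 1*4176 = ((-17)**(-2) + 4608/5 - 7*(-1/18)/(-17)**2) - 4176 = (1/289 + 4608/5 - 7*(-1/18)*1/289) - 4176 = (1/289 + 4608/5 + 7/5202) - 4176 = 23970941/26010 - 4176 = -84646819/26010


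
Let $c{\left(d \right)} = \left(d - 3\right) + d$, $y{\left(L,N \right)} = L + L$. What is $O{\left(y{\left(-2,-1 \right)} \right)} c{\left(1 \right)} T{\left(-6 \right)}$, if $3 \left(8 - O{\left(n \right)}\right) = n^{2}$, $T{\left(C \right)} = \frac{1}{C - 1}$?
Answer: $\frac{8}{21} \approx 0.38095$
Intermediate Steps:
$y{\left(L,N \right)} = 2 L$
$T{\left(C \right)} = \frac{1}{-1 + C}$
$O{\left(n \right)} = 8 - \frac{n^{2}}{3}$
$c{\left(d \right)} = -3 + 2 d$ ($c{\left(d \right)} = \left(-3 + d\right) + d = -3 + 2 d$)
$O{\left(y{\left(-2,-1 \right)} \right)} c{\left(1 \right)} T{\left(-6 \right)} = \frac{\left(8 - \frac{\left(2 \left(-2\right)\right)^{2}}{3}\right) \left(-3 + 2 \cdot 1\right)}{-1 - 6} = \frac{\left(8 - \frac{\left(-4\right)^{2}}{3}\right) \left(-3 + 2\right)}{-7} = \left(8 - \frac{16}{3}\right) \left(-1\right) \left(- \frac{1}{7}\right) = \frac{8}{3} \left(-1\right) \left(- \frac{1}{7}\right) = \left(- \frac{8}{3}\right) \left(- \frac{1}{7}\right) = \frac{8}{21}$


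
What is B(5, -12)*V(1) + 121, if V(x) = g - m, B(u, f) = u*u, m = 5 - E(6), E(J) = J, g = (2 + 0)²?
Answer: 246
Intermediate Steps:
g = 4 (g = 2² = 4)
m = -1 (m = 5 - 1*6 = 5 - 6 = -1)
B(u, f) = u²
V(x) = 5 (V(x) = 4 - 1*(-1) = 4 + 1 = 5)
B(5, -12)*V(1) + 121 = 5²*5 + 121 = 25*5 + 121 = 125 + 121 = 246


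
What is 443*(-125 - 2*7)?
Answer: -61577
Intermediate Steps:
443*(-125 - 2*7) = 443*(-125 - 14) = 443*(-139) = -61577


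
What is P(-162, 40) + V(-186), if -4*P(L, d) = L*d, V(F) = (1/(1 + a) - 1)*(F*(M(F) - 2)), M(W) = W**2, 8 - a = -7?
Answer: 24135795/4 ≈ 6.0340e+6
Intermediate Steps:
a = 15 (a = 8 - 1*(-7) = 8 + 7 = 15)
V(F) = -15*F*(-2 + F**2)/16 (V(F) = (1/(1 + 15) - 1)*(F*(F**2 - 2)) = (1/16 - 1)*(F*(-2 + F**2)) = -15*F*(-2 + F**2)/16)
P(L, d) = -L*d/4
P(-162, 40) + V(-186) = -1/4*(-162)*40 + (15/16)*(-186)*(2 - 1*(-186)**2) = 1620 + (15/16)*(-186)*(2 - 1*34596) = 1620 + (15/16)*(-186)*(2 - 34596) = 1620 + (15/16)*(-186)*(-34594) = 1620 + 24129315/4 = 24135795/4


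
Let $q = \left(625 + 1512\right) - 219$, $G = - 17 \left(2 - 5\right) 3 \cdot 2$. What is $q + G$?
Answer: $2224$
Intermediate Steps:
$G = 306$ ($G = - 17 \left(\left(-3\right) 3\right) 2 = \left(-17\right) \left(-9\right) 2 = 153 \cdot 2 = 306$)
$q = 1918$ ($q = 2137 - 219 = 1918$)
$q + G = 1918 + 306 = 2224$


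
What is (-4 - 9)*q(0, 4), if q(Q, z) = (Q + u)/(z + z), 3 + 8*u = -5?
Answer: 13/8 ≈ 1.6250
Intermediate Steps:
u = -1 (u = -3/8 + (⅛)*(-5) = -3/8 - 5/8 = -1)
q(Q, z) = (-1 + Q)/(2*z) (q(Q, z) = (Q - 1)/(z + z) = (-1 + Q)/((2*z)) = (-1 + Q)*(1/(2*z)) = (-1 + Q)/(2*z))
(-4 - 9)*q(0, 4) = (-4 - 9)*((½)*(-1 + 0)/4) = -13*(-1)/(2*4) = -13*(-⅛) = 13/8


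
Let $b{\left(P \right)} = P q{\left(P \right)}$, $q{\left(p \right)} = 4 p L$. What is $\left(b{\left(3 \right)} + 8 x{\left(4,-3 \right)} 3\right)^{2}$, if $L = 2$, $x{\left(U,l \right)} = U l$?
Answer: $46656$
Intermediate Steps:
$q{\left(p \right)} = 8 p$ ($q{\left(p \right)} = 4 p 2 = 8 p$)
$b{\left(P \right)} = 8 P^{2}$ ($b{\left(P \right)} = P 8 P = 8 P^{2}$)
$\left(b{\left(3 \right)} + 8 x{\left(4,-3 \right)} 3\right)^{2} = \left(8 \cdot 3^{2} + 8 \cdot 4 \left(-3\right) 3\right)^{2} = \left(8 \cdot 9 + 8 \left(-12\right) 3\right)^{2} = \left(72 - 288\right)^{2} = \left(-216\right)^{2} = 46656$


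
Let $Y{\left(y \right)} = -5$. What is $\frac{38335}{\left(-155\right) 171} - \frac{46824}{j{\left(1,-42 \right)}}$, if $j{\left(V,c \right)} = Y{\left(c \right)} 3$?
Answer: $\frac{82699673}{26505} \approx 3120.2$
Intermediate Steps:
$j{\left(V,c \right)} = -15$ ($j{\left(V,c \right)} = \left(-5\right) 3 = -15$)
$\frac{38335}{\left(-155\right) 171} - \frac{46824}{j{\left(1,-42 \right)}} = \frac{38335}{\left(-155\right) 171} - \frac{46824}{-15} = \frac{38335}{-26505} - - \frac{15608}{5} = 38335 \left(- \frac{1}{26505}\right) + \frac{15608}{5} = - \frac{7667}{5301} + \frac{15608}{5} = \frac{82699673}{26505}$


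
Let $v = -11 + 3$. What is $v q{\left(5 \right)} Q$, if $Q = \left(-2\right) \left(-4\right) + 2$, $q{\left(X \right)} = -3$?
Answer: $240$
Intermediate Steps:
$v = -8$
$Q = 10$ ($Q = 8 + 2 = 10$)
$v q{\left(5 \right)} Q = \left(-8\right) \left(-3\right) 10 = 24 \cdot 10 = 240$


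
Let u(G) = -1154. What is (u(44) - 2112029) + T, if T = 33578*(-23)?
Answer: -2885477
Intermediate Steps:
T = -772294
(u(44) - 2112029) + T = (-1154 - 2112029) - 772294 = -2113183 - 772294 = -2885477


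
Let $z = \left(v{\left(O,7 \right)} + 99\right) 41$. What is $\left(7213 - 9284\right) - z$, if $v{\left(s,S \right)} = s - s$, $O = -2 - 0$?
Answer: $-6130$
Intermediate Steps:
$O = -2$ ($O = -2 + 0 = -2$)
$v{\left(s,S \right)} = 0$
$z = 4059$ ($z = \left(0 + 99\right) 41 = 99 \cdot 41 = 4059$)
$\left(7213 - 9284\right) - z = \left(7213 - 9284\right) - 4059 = -2071 - 4059 = -6130$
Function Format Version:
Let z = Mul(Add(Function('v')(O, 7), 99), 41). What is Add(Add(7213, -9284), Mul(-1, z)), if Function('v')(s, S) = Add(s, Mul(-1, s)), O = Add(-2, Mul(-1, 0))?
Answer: -6130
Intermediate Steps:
O = -2 (O = Add(-2, 0) = -2)
Function('v')(s, S) = 0
z = 4059 (z = Mul(Add(0, 99), 41) = Mul(99, 41) = 4059)
Add(Add(7213, -9284), Mul(-1, z)) = Add(Add(7213, -9284), Mul(-1, 4059)) = Add(-2071, -4059) = -6130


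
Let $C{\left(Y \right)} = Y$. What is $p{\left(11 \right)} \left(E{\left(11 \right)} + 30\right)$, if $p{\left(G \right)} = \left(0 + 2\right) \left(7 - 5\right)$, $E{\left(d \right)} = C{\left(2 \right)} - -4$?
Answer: $144$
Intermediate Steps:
$E{\left(d \right)} = 6$ ($E{\left(d \right)} = 2 - -4 = 2 + 4 = 6$)
$p{\left(G \right)} = 4$ ($p{\left(G \right)} = 2 \cdot 2 = 4$)
$p{\left(11 \right)} \left(E{\left(11 \right)} + 30\right) = 4 \left(6 + 30\right) = 4 \cdot 36 = 144$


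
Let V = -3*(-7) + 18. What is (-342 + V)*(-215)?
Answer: 65145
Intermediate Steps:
V = 39 (V = 21 + 18 = 39)
(-342 + V)*(-215) = (-342 + 39)*(-215) = -303*(-215) = 65145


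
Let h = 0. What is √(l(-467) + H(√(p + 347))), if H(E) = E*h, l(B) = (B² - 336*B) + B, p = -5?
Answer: √374534 ≈ 611.99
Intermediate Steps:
l(B) = B² - 335*B
H(E) = 0 (H(E) = E*0 = 0)
√(l(-467) + H(√(p + 347))) = √(-467*(-335 - 467) + 0) = √(-467*(-802) + 0) = √(374534 + 0) = √374534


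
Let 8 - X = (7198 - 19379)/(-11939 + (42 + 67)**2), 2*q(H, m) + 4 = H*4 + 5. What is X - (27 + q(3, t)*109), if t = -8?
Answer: -27188/29 ≈ -937.52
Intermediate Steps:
q(H, m) = 1/2 + 2*H (q(H, m) = -2 + (H*4 + 5)/2 = -2 + (4*H + 5)/2 = -2 + (5 + 4*H)/2 = -2 + (5/2 + 2*H) = 1/2 + 2*H)
X = -11717/58 (X = 8 - (7198 - 19379)/(-11939 + (42 + 67)**2) = 8 - (-12181)/(-11939 + 109**2) = 8 - (-12181)/(-11939 + 11881) = 8 - (-12181)/(-58) = 8 - (-12181)*(-1)/58 = 8 - 1*12181/58 = 8 - 12181/58 = -11717/58 ≈ -202.02)
X - (27 + q(3, t)*109) = -11717/58 - (27 + (1/2 + 2*3)*109) = -11717/58 - (27 + (1/2 + 6)*109) = -11717/58 - (27 + (13/2)*109) = -11717/58 - (27 + 1417/2) = -11717/58 - 1*1471/2 = -11717/58 - 1471/2 = -27188/29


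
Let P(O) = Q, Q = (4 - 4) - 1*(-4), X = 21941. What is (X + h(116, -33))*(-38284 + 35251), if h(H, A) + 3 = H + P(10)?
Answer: -66901914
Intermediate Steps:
Q = 4 (Q = 0 + 4 = 4)
P(O) = 4
h(H, A) = 1 + H (h(H, A) = -3 + (H + 4) = -3 + (4 + H) = 1 + H)
(X + h(116, -33))*(-38284 + 35251) = (21941 + (1 + 116))*(-38284 + 35251) = (21941 + 117)*(-3033) = 22058*(-3033) = -66901914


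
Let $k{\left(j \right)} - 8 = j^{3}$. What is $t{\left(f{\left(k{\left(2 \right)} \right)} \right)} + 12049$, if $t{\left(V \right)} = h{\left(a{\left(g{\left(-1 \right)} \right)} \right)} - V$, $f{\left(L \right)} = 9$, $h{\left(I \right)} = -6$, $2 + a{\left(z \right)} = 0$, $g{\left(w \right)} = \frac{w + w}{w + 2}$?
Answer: $12034$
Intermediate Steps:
$g{\left(w \right)} = \frac{2 w}{2 + w}$
$a{\left(z \right)} = -2$ ($a{\left(z \right)} = -2 + 0 = -2$)
$k{\left(j \right)} = 8 + j^{3}$
$t{\left(V \right)} = -6 - V$
$t{\left(f{\left(k{\left(2 \right)} \right)} \right)} + 12049 = \left(-6 - 9\right) + 12049 = -15 + 12049 = 12034$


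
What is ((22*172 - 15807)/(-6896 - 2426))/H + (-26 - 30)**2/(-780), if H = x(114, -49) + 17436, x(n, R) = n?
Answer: -657748297/163601100 ≈ -4.0204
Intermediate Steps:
H = 17550 (H = 114 + 17436 = 17550)
((22*172 - 15807)/(-6896 - 2426))/H + (-26 - 30)**2/(-780) = ((22*172 - 15807)/(-6896 - 2426))/17550 + (-26 - 30)**2/(-780) = ((3784 - 15807)/(-9322))*(1/17550) + (-56)**2*(-1/780) = -12023*(-1/9322)*(1/17550) + 3136*(-1/780) = (12023/9322)*(1/17550) - 784/195 = 12023/163601100 - 784/195 = -657748297/163601100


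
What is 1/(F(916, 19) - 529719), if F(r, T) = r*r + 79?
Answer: 1/309416 ≈ 3.2319e-6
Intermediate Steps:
F(r, T) = 79 + r² (F(r, T) = r² + 79 = 79 + r²)
1/(F(916, 19) - 529719) = 1/((79 + 916²) - 529719) = 1/((79 + 839056) - 529719) = 1/(839135 - 529719) = 1/309416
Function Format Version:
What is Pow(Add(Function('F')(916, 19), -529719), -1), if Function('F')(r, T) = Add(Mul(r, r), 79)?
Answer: Rational(1, 309416) ≈ 3.2319e-6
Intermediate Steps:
Function('F')(r, T) = Add(79, Pow(r, 2)) (Function('F')(r, T) = Add(Pow(r, 2), 79) = Add(79, Pow(r, 2)))
Pow(Add(Function('F')(916, 19), -529719), -1) = Pow(Add(Add(79, Pow(916, 2)), -529719), -1) = Pow(Add(Add(79, 839056), -529719), -1) = Pow(Add(839135, -529719), -1) = Pow(309416, -1) = Rational(1, 309416)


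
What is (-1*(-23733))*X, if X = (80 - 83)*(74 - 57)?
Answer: -1210383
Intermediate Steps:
X = -51 (X = -3*17 = -51)
(-1*(-23733))*X = -1*(-23733)*(-51) = 23733*(-51) = -1210383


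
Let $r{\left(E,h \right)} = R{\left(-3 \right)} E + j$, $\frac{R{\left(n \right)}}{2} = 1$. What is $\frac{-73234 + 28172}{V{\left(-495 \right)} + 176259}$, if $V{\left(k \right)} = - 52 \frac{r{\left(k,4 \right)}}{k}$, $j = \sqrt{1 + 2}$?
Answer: $- \frac{648327705621750}{2534422950239171} + \frac{386631960 \sqrt{3}}{2534422950239171} \approx -0.25581$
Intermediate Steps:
$R{\left(n \right)} = 2$ ($R{\left(n \right)} = 2 \cdot 1 = 2$)
$j = \sqrt{3} \approx 1.732$
$r{\left(E,h \right)} = \sqrt{3} + 2 E$ ($r{\left(E,h \right)} = 2 E + \sqrt{3} = \sqrt{3} + 2 E$)
$V{\left(k \right)} = - \frac{52 \left(\sqrt{3} + 2 k\right)}{k}$ ($V{\left(k \right)} = - 52 \frac{\sqrt{3} + 2 k}{k} = - \frac{52 \left(\sqrt{3} + 2 k\right)}{k}$)
$\frac{-73234 + 28172}{V{\left(-495 \right)} + 176259} = \frac{-73234 + 28172}{\left(-104 - \frac{52 \sqrt{3}}{-495}\right) + 176259} = - \frac{45062}{\left(-104 - 52 \sqrt{3} \left(- \frac{1}{495}\right)\right) + 176259} = - \frac{45062}{\left(-104 + \frac{52 \sqrt{3}}{495}\right) + 176259} = - \frac{45062}{176155 + \frac{52 \sqrt{3}}{495}}$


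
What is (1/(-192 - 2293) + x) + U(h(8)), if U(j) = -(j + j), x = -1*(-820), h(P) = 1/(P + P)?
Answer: 16299107/19880 ≈ 819.88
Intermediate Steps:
h(P) = 1/(2*P)
x = 820
U(j) = -2*j
(1/(-192 - 2293) + x) + U(h(8)) = (1/(-192 - 2293) + 820) - 1/8 = (1/(-2485) + 820) - 1/8 = (-1/2485 + 820) - 2*1/16 = 2037699/2485 - 1/8 = 16299107/19880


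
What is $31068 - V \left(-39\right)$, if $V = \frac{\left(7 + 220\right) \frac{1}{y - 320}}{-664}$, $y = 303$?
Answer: $\frac{350704437}{11288} \approx 31069.0$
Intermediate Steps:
$V = \frac{227}{11288}$ ($V = \frac{\left(7 + 220\right) \frac{1}{303 - 320}}{-664} = \frac{227}{-17} \left(- \frac{1}{664}\right) = 227 \left(- \frac{1}{17}\right) \left(- \frac{1}{664}\right) = \left(- \frac{227}{17}\right) \left(- \frac{1}{664}\right) = \frac{227}{11288} \approx 0.02011$)
$31068 - V \left(-39\right) = 31068 - \frac{227}{11288} \left(-39\right) = 31068 - - \frac{8853}{11288} = 31068 + \frac{8853}{11288} = \frac{350704437}{11288}$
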